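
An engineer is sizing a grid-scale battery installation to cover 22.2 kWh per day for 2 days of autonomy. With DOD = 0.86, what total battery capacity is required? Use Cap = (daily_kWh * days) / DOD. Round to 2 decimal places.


Total energy needed = daily * days = 22.2 * 2 = 44.4 kWh
Account for depth of discharge:
  Cap = total_energy / DOD = 44.4 / 0.86
  Cap = 51.63 kWh

51.63


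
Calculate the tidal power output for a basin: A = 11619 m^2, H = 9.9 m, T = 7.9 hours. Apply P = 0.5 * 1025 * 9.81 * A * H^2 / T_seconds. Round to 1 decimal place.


Convert period to seconds: T = 7.9 * 3600 = 28440.0 s
H^2 = 9.9^2 = 98.01
P = 0.5 * rho * g * A * H^2 / T
P = 0.5 * 1025 * 9.81 * 11619 * 98.01 / 28440.0
P = 201313.3 W

201313.3


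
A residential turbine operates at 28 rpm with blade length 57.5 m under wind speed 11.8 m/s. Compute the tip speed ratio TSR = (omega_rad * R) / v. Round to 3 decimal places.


Convert rotational speed to rad/s:
  omega = 28 * 2 * pi / 60 = 2.9322 rad/s
Compute tip speed:
  v_tip = omega * R = 2.9322 * 57.5 = 168.599 m/s
Tip speed ratio:
  TSR = v_tip / v_wind = 168.599 / 11.8 = 14.288

14.288


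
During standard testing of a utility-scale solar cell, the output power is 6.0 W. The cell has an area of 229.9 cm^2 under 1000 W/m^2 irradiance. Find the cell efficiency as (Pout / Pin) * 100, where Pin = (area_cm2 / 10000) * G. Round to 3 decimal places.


First compute the input power:
  Pin = area_cm2 / 10000 * G = 229.9 / 10000 * 1000 = 22.99 W
Then compute efficiency:
  Efficiency = (Pout / Pin) * 100 = (6.0 / 22.99) * 100
  Efficiency = 26.098%

26.098


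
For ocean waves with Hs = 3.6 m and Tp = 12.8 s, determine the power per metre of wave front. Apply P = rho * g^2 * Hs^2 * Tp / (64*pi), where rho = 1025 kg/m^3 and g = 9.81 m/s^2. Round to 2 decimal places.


Apply wave power formula:
  g^2 = 9.81^2 = 96.2361
  Hs^2 = 3.6^2 = 12.96
  Numerator = rho * g^2 * Hs^2 * Tp = 1025 * 96.2361 * 12.96 * 12.8 = 16363524.51
  Denominator = 64 * pi = 201.0619
  P = 16363524.51 / 201.0619 = 81385.49 W/m

81385.49


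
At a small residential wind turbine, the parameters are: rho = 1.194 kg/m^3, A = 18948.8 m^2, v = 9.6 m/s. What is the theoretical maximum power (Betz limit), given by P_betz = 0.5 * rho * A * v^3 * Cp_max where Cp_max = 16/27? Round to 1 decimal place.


The Betz coefficient Cp_max = 16/27 = 0.5926
v^3 = 9.6^3 = 884.736
P_betz = 0.5 * rho * A * v^3 * Cp_max
P_betz = 0.5 * 1.194 * 18948.8 * 884.736 * 0.5926
P_betz = 5930973.2 W

5930973.2


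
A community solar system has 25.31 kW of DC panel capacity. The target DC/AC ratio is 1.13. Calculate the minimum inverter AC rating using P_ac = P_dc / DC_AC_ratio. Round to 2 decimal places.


The inverter AC capacity is determined by the DC/AC ratio.
Given: P_dc = 25.31 kW, DC/AC ratio = 1.13
P_ac = P_dc / ratio = 25.31 / 1.13
P_ac = 22.40 kW

22.40


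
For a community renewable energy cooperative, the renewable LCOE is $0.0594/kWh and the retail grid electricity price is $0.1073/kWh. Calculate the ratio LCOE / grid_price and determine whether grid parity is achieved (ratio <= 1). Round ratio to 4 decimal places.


Compare LCOE to grid price:
  LCOE = $0.0594/kWh, Grid price = $0.1073/kWh
  Ratio = LCOE / grid_price = 0.0594 / 0.1073 = 0.5536
  Grid parity achieved (ratio <= 1)? yes

0.5536


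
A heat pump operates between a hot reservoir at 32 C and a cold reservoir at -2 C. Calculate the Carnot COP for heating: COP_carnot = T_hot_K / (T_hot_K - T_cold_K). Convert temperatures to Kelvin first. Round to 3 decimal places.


Convert to Kelvin:
  T_hot = 32 + 273.15 = 305.15 K
  T_cold = -2 + 273.15 = 271.15 K
Apply Carnot COP formula:
  COP = T_hot_K / (T_hot_K - T_cold_K) = 305.15 / 34.0
  COP = 8.975

8.975


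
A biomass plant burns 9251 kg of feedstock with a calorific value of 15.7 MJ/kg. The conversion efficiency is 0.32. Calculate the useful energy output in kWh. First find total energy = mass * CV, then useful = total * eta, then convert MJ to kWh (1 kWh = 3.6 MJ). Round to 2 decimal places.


Total energy = mass * CV = 9251 * 15.7 = 145240.7 MJ
Useful energy = total * eta = 145240.7 * 0.32 = 46477.02 MJ
Convert to kWh: 46477.02 / 3.6
Useful energy = 12910.28 kWh

12910.28


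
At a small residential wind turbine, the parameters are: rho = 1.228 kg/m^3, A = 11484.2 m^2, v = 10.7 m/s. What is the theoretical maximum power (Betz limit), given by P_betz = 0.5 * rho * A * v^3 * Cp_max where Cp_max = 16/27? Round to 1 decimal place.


The Betz coefficient Cp_max = 16/27 = 0.5926
v^3 = 10.7^3 = 1225.043
P_betz = 0.5 * rho * A * v^3 * Cp_max
P_betz = 0.5 * 1.228 * 11484.2 * 1225.043 * 0.5926
P_betz = 5118900.3 W

5118900.3


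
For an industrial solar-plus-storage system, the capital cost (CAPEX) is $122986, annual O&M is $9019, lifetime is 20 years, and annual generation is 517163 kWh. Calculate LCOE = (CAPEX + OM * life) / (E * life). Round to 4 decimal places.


Total cost = CAPEX + OM * lifetime = 122986 + 9019 * 20 = 122986 + 180380 = 303366
Total generation = annual * lifetime = 517163 * 20 = 10343260 kWh
LCOE = 303366 / 10343260
LCOE = 0.0293 $/kWh

0.0293


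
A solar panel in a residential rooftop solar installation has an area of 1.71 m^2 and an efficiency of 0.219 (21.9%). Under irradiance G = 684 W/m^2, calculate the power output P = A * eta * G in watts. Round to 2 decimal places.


Use the solar power formula P = A * eta * G.
Given: A = 1.71 m^2, eta = 0.219, G = 684 W/m^2
P = 1.71 * 0.219 * 684
P = 256.15 W

256.15


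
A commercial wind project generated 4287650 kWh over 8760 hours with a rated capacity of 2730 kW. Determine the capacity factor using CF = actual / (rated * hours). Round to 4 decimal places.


Capacity factor = actual output / maximum possible output
Maximum possible = rated * hours = 2730 * 8760 = 23914800 kWh
CF = 4287650 / 23914800
CF = 0.1793

0.1793


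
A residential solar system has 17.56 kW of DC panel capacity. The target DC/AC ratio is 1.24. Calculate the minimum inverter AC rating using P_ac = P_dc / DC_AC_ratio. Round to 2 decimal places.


The inverter AC capacity is determined by the DC/AC ratio.
Given: P_dc = 17.56 kW, DC/AC ratio = 1.24
P_ac = P_dc / ratio = 17.56 / 1.24
P_ac = 14.16 kW

14.16


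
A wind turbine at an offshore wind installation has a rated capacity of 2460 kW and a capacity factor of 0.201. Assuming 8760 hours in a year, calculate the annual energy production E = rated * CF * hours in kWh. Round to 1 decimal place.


Annual energy = rated_kW * capacity_factor * hours_per_year
Given: P_rated = 2460 kW, CF = 0.201, hours = 8760
E = 2460 * 0.201 * 8760
E = 4331469.6 kWh

4331469.6


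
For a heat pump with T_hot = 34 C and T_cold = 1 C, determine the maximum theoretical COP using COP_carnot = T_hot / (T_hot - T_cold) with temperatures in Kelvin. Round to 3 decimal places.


Convert to Kelvin:
  T_hot = 34 + 273.15 = 307.15 K
  T_cold = 1 + 273.15 = 274.15 K
Apply Carnot COP formula:
  COP = T_hot_K / (T_hot_K - T_cold_K) = 307.15 / 33.0
  COP = 9.308

9.308


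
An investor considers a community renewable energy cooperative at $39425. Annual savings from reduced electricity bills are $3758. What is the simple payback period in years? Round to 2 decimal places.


Simple payback period = initial cost / annual savings
Payback = 39425 / 3758
Payback = 10.49 years

10.49


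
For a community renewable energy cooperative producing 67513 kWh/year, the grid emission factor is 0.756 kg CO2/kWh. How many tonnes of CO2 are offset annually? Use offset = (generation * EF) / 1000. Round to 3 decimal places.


CO2 offset in kg = generation * emission_factor
CO2 offset = 67513 * 0.756 = 51039.83 kg
Convert to tonnes:
  CO2 offset = 51039.83 / 1000 = 51.040 tonnes

51.040


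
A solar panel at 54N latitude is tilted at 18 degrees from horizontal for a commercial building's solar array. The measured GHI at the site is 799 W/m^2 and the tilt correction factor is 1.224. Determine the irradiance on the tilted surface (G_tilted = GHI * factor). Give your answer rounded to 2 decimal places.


Identify the given values:
  GHI = 799 W/m^2, tilt correction factor = 1.224
Apply the formula G_tilted = GHI * factor:
  G_tilted = 799 * 1.224
  G_tilted = 977.98 W/m^2

977.98


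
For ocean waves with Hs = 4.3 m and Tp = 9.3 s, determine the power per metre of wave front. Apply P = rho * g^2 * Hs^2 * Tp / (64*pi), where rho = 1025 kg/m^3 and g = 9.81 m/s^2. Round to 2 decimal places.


Apply wave power formula:
  g^2 = 9.81^2 = 96.2361
  Hs^2 = 4.3^2 = 18.49
  Numerator = rho * g^2 * Hs^2 * Tp = 1025 * 96.2361 * 18.49 * 9.3 = 16962182.82
  Denominator = 64 * pi = 201.0619
  P = 16962182.82 / 201.0619 = 84362.98 W/m

84362.98


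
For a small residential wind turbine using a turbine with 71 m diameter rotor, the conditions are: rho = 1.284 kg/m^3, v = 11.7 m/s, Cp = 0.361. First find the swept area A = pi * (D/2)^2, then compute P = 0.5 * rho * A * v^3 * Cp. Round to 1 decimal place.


Step 1 -- Compute swept area:
  A = pi * (D/2)^2 = pi * (71/2)^2 = 3959.19 m^2
Step 2 -- Apply wind power equation:
  P = 0.5 * rho * A * v^3 * Cp
  v^3 = 11.7^3 = 1601.613
  P = 0.5 * 1.284 * 3959.19 * 1601.613 * 0.361
  P = 1469624.5 W

1469624.5


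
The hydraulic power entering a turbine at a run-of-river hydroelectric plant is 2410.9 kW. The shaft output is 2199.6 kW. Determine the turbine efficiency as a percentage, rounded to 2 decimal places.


Turbine efficiency = (output power / input power) * 100
eta = (2199.6 / 2410.9) * 100
eta = 91.24%

91.24


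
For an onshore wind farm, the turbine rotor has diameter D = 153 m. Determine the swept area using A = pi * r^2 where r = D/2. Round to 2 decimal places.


Compute the rotor radius:
  r = D / 2 = 153 / 2 = 76.5 m
Calculate swept area:
  A = pi * r^2 = pi * 76.5^2
  A = 18385.39 m^2

18385.39


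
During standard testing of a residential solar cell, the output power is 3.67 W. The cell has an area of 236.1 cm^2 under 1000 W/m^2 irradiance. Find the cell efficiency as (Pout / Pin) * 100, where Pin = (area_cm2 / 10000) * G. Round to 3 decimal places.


First compute the input power:
  Pin = area_cm2 / 10000 * G = 236.1 / 10000 * 1000 = 23.61 W
Then compute efficiency:
  Efficiency = (Pout / Pin) * 100 = (3.67 / 23.61) * 100
  Efficiency = 15.544%

15.544


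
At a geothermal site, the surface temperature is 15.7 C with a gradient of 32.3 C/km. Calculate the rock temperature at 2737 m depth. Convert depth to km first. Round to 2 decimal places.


Convert depth to km: 2737 / 1000 = 2.737 km
Temperature increase = gradient * depth_km = 32.3 * 2.737 = 88.41 C
Temperature at depth = T_surface + delta_T = 15.7 + 88.41
T = 104.11 C

104.11


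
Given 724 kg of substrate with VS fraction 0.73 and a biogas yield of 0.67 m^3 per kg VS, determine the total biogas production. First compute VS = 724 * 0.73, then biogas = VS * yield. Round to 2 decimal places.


Compute volatile solids:
  VS = mass * VS_fraction = 724 * 0.73 = 528.52 kg
Calculate biogas volume:
  Biogas = VS * specific_yield = 528.52 * 0.67
  Biogas = 354.11 m^3

354.11


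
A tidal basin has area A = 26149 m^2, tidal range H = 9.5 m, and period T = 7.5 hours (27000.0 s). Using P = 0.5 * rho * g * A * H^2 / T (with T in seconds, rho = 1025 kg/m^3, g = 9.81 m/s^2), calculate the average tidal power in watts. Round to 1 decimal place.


Convert period to seconds: T = 7.5 * 3600 = 27000.0 s
H^2 = 9.5^2 = 90.25
P = 0.5 * rho * g * A * H^2 / T
P = 0.5 * 1025 * 9.81 * 26149 * 90.25 / 27000.0
P = 439441.8 W

439441.8


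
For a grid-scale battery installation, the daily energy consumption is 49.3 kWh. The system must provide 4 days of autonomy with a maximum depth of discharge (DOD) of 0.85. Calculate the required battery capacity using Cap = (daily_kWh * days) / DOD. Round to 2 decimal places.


Total energy needed = daily * days = 49.3 * 4 = 197.2 kWh
Account for depth of discharge:
  Cap = total_energy / DOD = 197.2 / 0.85
  Cap = 232.00 kWh

232.00


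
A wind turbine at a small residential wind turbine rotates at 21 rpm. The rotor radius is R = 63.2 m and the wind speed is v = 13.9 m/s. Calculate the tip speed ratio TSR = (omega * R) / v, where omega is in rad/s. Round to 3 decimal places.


Convert rotational speed to rad/s:
  omega = 21 * 2 * pi / 60 = 2.1991 rad/s
Compute tip speed:
  v_tip = omega * R = 2.1991 * 63.2 = 138.984 m/s
Tip speed ratio:
  TSR = v_tip / v_wind = 138.984 / 13.9 = 9.999

9.999


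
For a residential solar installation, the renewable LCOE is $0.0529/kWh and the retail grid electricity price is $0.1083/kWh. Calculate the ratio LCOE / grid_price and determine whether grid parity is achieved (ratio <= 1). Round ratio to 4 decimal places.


Compare LCOE to grid price:
  LCOE = $0.0529/kWh, Grid price = $0.1083/kWh
  Ratio = LCOE / grid_price = 0.0529 / 0.1083 = 0.4885
  Grid parity achieved (ratio <= 1)? yes

0.4885


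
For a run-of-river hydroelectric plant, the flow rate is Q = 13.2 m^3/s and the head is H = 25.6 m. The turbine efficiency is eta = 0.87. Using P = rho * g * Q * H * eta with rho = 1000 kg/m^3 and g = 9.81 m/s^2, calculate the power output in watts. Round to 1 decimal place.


Apply the hydropower formula P = rho * g * Q * H * eta
rho * g = 1000 * 9.81 = 9810.0
P = 9810.0 * 13.2 * 25.6 * 0.87
P = 2884045.8 W

2884045.8


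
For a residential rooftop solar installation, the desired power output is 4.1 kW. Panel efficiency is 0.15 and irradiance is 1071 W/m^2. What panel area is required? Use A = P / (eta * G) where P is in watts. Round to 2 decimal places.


Convert target power to watts: P = 4.1 * 1000 = 4100.0 W
Compute denominator: eta * G = 0.15 * 1071 = 160.65
Required area A = P / (eta * G) = 4100.0 / 160.65
A = 25.52 m^2

25.52


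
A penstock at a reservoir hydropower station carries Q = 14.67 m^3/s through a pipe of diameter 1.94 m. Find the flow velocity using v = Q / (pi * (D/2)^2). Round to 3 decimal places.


Compute pipe cross-sectional area:
  A = pi * (D/2)^2 = pi * (1.94/2)^2 = 2.9559 m^2
Calculate velocity:
  v = Q / A = 14.67 / 2.9559
  v = 4.963 m/s

4.963


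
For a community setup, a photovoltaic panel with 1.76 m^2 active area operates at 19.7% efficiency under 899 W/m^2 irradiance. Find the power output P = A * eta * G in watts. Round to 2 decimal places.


Use the solar power formula P = A * eta * G.
Given: A = 1.76 m^2, eta = 0.197, G = 899 W/m^2
P = 1.76 * 0.197 * 899
P = 311.70 W

311.70


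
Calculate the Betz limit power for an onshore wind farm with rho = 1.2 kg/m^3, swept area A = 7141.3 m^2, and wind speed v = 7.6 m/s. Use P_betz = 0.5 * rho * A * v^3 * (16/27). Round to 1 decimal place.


The Betz coefficient Cp_max = 16/27 = 0.5926
v^3 = 7.6^3 = 438.976
P_betz = 0.5 * rho * A * v^3 * Cp_max
P_betz = 0.5 * 1.2 * 7141.3 * 438.976 * 0.5926
P_betz = 1114616.6 W

1114616.6


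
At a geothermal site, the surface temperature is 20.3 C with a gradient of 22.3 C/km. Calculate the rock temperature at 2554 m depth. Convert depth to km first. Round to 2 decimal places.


Convert depth to km: 2554 / 1000 = 2.554 km
Temperature increase = gradient * depth_km = 22.3 * 2.554 = 56.95 C
Temperature at depth = T_surface + delta_T = 20.3 + 56.95
T = 77.25 C

77.25


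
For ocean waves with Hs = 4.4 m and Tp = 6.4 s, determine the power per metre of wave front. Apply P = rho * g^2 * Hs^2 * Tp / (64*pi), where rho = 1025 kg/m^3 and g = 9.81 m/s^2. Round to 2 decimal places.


Apply wave power formula:
  g^2 = 9.81^2 = 96.2361
  Hs^2 = 4.4^2 = 19.36
  Numerator = rho * g^2 * Hs^2 * Tp = 1025 * 96.2361 * 19.36 * 6.4 = 12222138.68
  Denominator = 64 * pi = 201.0619
  P = 12222138.68 / 201.0619 = 60787.93 W/m

60787.93


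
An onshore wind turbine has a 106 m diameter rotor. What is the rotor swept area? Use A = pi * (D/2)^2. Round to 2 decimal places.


Compute the rotor radius:
  r = D / 2 = 106 / 2 = 53.0 m
Calculate swept area:
  A = pi * r^2 = pi * 53.0^2
  A = 8824.73 m^2

8824.73


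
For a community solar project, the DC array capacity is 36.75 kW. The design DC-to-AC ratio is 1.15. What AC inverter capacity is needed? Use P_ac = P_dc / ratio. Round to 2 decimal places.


The inverter AC capacity is determined by the DC/AC ratio.
Given: P_dc = 36.75 kW, DC/AC ratio = 1.15
P_ac = P_dc / ratio = 36.75 / 1.15
P_ac = 31.96 kW

31.96


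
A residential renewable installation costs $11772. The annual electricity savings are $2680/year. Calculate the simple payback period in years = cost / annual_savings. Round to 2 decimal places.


Simple payback period = initial cost / annual savings
Payback = 11772 / 2680
Payback = 4.39 years

4.39


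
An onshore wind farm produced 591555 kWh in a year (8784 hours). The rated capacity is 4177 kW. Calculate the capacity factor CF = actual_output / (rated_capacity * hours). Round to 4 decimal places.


Capacity factor = actual output / maximum possible output
Maximum possible = rated * hours = 4177 * 8784 = 36690768 kWh
CF = 591555 / 36690768
CF = 0.0161

0.0161


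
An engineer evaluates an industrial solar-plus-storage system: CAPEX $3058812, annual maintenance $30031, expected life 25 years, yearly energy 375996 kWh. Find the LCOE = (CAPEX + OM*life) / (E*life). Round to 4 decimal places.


Total cost = CAPEX + OM * lifetime = 3058812 + 30031 * 25 = 3058812 + 750775 = 3809587
Total generation = annual * lifetime = 375996 * 25 = 9399900 kWh
LCOE = 3809587 / 9399900
LCOE = 0.4053 $/kWh

0.4053


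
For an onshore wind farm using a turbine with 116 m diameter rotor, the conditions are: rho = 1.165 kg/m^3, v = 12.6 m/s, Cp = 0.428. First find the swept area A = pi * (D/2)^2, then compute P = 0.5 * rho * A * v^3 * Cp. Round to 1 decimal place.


Step 1 -- Compute swept area:
  A = pi * (D/2)^2 = pi * (116/2)^2 = 10568.32 m^2
Step 2 -- Apply wind power equation:
  P = 0.5 * rho * A * v^3 * Cp
  v^3 = 12.6^3 = 2000.376
  P = 0.5 * 1.165 * 10568.32 * 2000.376 * 0.428
  P = 5270565.2 W

5270565.2


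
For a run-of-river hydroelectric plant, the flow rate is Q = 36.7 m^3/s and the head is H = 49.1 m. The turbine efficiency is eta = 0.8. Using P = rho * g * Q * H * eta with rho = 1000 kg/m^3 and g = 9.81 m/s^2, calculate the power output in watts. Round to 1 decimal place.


Apply the hydropower formula P = rho * g * Q * H * eta
rho * g = 1000 * 9.81 = 9810.0
P = 9810.0 * 36.7 * 49.1 * 0.8
P = 14141860.6 W

14141860.6


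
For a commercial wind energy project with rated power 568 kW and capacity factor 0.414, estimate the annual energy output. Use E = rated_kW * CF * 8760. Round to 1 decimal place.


Annual energy = rated_kW * capacity_factor * hours_per_year
Given: P_rated = 568 kW, CF = 0.414, hours = 8760
E = 568 * 0.414 * 8760
E = 2059931.5 kWh

2059931.5


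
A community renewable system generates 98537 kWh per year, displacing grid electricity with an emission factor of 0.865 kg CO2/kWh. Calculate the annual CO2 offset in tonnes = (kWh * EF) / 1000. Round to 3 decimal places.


CO2 offset in kg = generation * emission_factor
CO2 offset = 98537 * 0.865 = 85234.51 kg
Convert to tonnes:
  CO2 offset = 85234.51 / 1000 = 85.235 tonnes

85.235


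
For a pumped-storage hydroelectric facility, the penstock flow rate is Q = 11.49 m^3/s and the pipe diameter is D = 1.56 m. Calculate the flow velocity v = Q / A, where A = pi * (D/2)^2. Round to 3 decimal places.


Compute pipe cross-sectional area:
  A = pi * (D/2)^2 = pi * (1.56/2)^2 = 1.9113 m^2
Calculate velocity:
  v = Q / A = 11.49 / 1.9113
  v = 6.011 m/s

6.011


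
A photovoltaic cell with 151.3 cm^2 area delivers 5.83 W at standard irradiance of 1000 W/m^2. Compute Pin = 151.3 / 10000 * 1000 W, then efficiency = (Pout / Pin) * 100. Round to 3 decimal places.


First compute the input power:
  Pin = area_cm2 / 10000 * G = 151.3 / 10000 * 1000 = 15.13 W
Then compute efficiency:
  Efficiency = (Pout / Pin) * 100 = (5.83 / 15.13) * 100
  Efficiency = 38.533%

38.533


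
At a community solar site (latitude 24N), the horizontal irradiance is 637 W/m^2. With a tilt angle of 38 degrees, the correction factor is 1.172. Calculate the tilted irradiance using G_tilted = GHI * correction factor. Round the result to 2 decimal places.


Identify the given values:
  GHI = 637 W/m^2, tilt correction factor = 1.172
Apply the formula G_tilted = GHI * factor:
  G_tilted = 637 * 1.172
  G_tilted = 746.56 W/m^2

746.56


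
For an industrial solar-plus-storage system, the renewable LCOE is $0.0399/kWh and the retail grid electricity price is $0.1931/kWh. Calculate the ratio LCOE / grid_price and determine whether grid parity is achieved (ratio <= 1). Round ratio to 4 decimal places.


Compare LCOE to grid price:
  LCOE = $0.0399/kWh, Grid price = $0.1931/kWh
  Ratio = LCOE / grid_price = 0.0399 / 0.1931 = 0.2066
  Grid parity achieved (ratio <= 1)? yes

0.2066


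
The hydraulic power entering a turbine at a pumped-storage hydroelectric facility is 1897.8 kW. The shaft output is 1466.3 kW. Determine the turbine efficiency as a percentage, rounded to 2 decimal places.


Turbine efficiency = (output power / input power) * 100
eta = (1466.3 / 1897.8) * 100
eta = 77.26%

77.26


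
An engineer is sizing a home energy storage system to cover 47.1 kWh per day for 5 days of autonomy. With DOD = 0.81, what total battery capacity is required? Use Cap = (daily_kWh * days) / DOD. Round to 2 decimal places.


Total energy needed = daily * days = 47.1 * 5 = 235.5 kWh
Account for depth of discharge:
  Cap = total_energy / DOD = 235.5 / 0.81
  Cap = 290.74 kWh

290.74


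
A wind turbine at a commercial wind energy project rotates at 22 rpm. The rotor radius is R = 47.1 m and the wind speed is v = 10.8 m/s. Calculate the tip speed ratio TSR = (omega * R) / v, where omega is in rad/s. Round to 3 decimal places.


Convert rotational speed to rad/s:
  omega = 22 * 2 * pi / 60 = 2.3038 rad/s
Compute tip speed:
  v_tip = omega * R = 2.3038 * 47.1 = 108.511 m/s
Tip speed ratio:
  TSR = v_tip / v_wind = 108.511 / 10.8 = 10.047

10.047


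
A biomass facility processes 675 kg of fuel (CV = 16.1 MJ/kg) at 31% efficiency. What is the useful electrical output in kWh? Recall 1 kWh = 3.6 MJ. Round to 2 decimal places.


Total energy = mass * CV = 675 * 16.1 = 10867.5 MJ
Useful energy = total * eta = 10867.5 * 0.31 = 3368.93 MJ
Convert to kWh: 3368.93 / 3.6
Useful energy = 935.81 kWh

935.81


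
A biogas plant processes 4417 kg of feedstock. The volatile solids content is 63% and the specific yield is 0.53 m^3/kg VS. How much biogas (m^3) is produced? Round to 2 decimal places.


Compute volatile solids:
  VS = mass * VS_fraction = 4417 * 0.63 = 2782.71 kg
Calculate biogas volume:
  Biogas = VS * specific_yield = 2782.71 * 0.53
  Biogas = 1474.84 m^3

1474.84


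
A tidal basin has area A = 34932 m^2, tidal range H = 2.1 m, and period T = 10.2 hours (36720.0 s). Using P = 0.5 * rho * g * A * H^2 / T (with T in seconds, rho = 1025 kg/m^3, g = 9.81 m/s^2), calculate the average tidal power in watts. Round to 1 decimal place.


Convert period to seconds: T = 10.2 * 3600 = 36720.0 s
H^2 = 2.1^2 = 4.41
P = 0.5 * rho * g * A * H^2 / T
P = 0.5 * 1025 * 9.81 * 34932 * 4.41 / 36720.0
P = 21092.2 W

21092.2


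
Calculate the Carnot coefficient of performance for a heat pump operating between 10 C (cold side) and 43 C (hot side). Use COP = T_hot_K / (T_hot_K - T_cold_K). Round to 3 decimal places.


Convert to Kelvin:
  T_hot = 43 + 273.15 = 316.15 K
  T_cold = 10 + 273.15 = 283.15 K
Apply Carnot COP formula:
  COP = T_hot_K / (T_hot_K - T_cold_K) = 316.15 / 33.0
  COP = 9.580

9.580


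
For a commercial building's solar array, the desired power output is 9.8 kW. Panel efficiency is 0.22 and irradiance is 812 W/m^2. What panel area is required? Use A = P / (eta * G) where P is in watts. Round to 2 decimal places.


Convert target power to watts: P = 9.8 * 1000 = 9800.0 W
Compute denominator: eta * G = 0.22 * 812 = 178.64
Required area A = P / (eta * G) = 9800.0 / 178.64
A = 54.86 m^2

54.86


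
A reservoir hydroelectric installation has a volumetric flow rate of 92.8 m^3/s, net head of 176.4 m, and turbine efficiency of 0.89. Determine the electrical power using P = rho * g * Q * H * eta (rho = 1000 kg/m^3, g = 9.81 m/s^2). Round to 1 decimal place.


Apply the hydropower formula P = rho * g * Q * H * eta
rho * g = 1000 * 9.81 = 9810.0
P = 9810.0 * 92.8 * 176.4 * 0.89
P = 142924134.5 W

142924134.5


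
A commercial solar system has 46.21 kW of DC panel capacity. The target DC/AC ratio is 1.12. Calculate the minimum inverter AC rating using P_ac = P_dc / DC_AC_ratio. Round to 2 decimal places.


The inverter AC capacity is determined by the DC/AC ratio.
Given: P_dc = 46.21 kW, DC/AC ratio = 1.12
P_ac = P_dc / ratio = 46.21 / 1.12
P_ac = 41.26 kW

41.26


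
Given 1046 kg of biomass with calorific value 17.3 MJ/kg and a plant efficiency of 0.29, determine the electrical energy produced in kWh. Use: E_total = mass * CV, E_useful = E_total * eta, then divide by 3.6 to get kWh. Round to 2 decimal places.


Total energy = mass * CV = 1046 * 17.3 = 18095.8 MJ
Useful energy = total * eta = 18095.8 * 0.29 = 5247.78 MJ
Convert to kWh: 5247.78 / 3.6
Useful energy = 1457.72 kWh

1457.72


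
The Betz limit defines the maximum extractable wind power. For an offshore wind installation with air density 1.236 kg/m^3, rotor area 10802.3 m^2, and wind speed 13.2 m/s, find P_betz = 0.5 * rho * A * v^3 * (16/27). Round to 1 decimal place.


The Betz coefficient Cp_max = 16/27 = 0.5926
v^3 = 13.2^3 = 2299.968
P_betz = 0.5 * rho * A * v^3 * Cp_max
P_betz = 0.5 * 1.236 * 10802.3 * 2299.968 * 0.5926
P_betz = 9098770.7 W

9098770.7


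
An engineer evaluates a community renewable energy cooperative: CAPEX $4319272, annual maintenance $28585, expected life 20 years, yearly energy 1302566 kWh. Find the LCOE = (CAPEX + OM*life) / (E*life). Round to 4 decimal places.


Total cost = CAPEX + OM * lifetime = 4319272 + 28585 * 20 = 4319272 + 571700 = 4890972
Total generation = annual * lifetime = 1302566 * 20 = 26051320 kWh
LCOE = 4890972 / 26051320
LCOE = 0.1877 $/kWh

0.1877


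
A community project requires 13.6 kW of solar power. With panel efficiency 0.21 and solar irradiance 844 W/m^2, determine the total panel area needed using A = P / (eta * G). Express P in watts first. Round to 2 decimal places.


Convert target power to watts: P = 13.6 * 1000 = 13600.0 W
Compute denominator: eta * G = 0.21 * 844 = 177.24
Required area A = P / (eta * G) = 13600.0 / 177.24
A = 76.73 m^2

76.73


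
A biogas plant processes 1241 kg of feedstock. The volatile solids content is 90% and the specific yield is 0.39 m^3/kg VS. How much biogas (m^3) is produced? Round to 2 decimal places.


Compute volatile solids:
  VS = mass * VS_fraction = 1241 * 0.9 = 1116.9 kg
Calculate biogas volume:
  Biogas = VS * specific_yield = 1116.9 * 0.39
  Biogas = 435.59 m^3

435.59


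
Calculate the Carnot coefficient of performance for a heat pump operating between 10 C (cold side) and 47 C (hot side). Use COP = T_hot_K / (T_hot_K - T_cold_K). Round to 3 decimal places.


Convert to Kelvin:
  T_hot = 47 + 273.15 = 320.15 K
  T_cold = 10 + 273.15 = 283.15 K
Apply Carnot COP formula:
  COP = T_hot_K / (T_hot_K - T_cold_K) = 320.15 / 37.0
  COP = 8.653

8.653


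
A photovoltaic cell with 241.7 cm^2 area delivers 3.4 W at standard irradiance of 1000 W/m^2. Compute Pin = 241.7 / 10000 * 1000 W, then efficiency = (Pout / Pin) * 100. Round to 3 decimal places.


First compute the input power:
  Pin = area_cm2 / 10000 * G = 241.7 / 10000 * 1000 = 24.17 W
Then compute efficiency:
  Efficiency = (Pout / Pin) * 100 = (3.4 / 24.17) * 100
  Efficiency = 14.067%

14.067


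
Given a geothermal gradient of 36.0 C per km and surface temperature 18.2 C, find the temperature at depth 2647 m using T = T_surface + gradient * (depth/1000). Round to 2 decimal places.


Convert depth to km: 2647 / 1000 = 2.647 km
Temperature increase = gradient * depth_km = 36.0 * 2.647 = 95.29 C
Temperature at depth = T_surface + delta_T = 18.2 + 95.29
T = 113.49 C

113.49


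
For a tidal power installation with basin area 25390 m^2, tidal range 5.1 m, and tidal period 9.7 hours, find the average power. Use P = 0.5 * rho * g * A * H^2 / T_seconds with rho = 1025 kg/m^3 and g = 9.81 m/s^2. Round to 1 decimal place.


Convert period to seconds: T = 9.7 * 3600 = 34920.0 s
H^2 = 5.1^2 = 26.01
P = 0.5 * rho * g * A * H^2 / T
P = 0.5 * 1025 * 9.81 * 25390 * 26.01 / 34920.0
P = 95080.6 W

95080.6


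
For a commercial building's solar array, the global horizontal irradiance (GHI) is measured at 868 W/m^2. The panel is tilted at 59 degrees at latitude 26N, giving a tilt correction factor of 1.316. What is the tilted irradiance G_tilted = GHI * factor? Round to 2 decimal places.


Identify the given values:
  GHI = 868 W/m^2, tilt correction factor = 1.316
Apply the formula G_tilted = GHI * factor:
  G_tilted = 868 * 1.316
  G_tilted = 1142.29 W/m^2

1142.29


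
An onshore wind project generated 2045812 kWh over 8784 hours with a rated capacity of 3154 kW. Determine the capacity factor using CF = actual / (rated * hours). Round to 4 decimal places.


Capacity factor = actual output / maximum possible output
Maximum possible = rated * hours = 3154 * 8784 = 27704736 kWh
CF = 2045812 / 27704736
CF = 0.0738

0.0738


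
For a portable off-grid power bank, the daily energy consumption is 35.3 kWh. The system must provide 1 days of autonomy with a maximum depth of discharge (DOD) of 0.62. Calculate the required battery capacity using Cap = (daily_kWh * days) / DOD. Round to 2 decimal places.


Total energy needed = daily * days = 35.3 * 1 = 35.3 kWh
Account for depth of discharge:
  Cap = total_energy / DOD = 35.3 / 0.62
  Cap = 56.94 kWh

56.94


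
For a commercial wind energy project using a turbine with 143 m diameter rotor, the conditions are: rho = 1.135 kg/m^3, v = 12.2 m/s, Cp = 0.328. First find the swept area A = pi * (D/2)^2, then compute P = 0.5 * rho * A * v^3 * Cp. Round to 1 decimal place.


Step 1 -- Compute swept area:
  A = pi * (D/2)^2 = pi * (143/2)^2 = 16060.61 m^2
Step 2 -- Apply wind power equation:
  P = 0.5 * rho * A * v^3 * Cp
  v^3 = 12.2^3 = 1815.848
  P = 0.5 * 1.135 * 16060.61 * 1815.848 * 0.328
  P = 5428516.4 W

5428516.4


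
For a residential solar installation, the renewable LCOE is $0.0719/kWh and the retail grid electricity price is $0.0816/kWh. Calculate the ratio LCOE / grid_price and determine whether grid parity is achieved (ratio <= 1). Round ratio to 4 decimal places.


Compare LCOE to grid price:
  LCOE = $0.0719/kWh, Grid price = $0.0816/kWh
  Ratio = LCOE / grid_price = 0.0719 / 0.0816 = 0.8811
  Grid parity achieved (ratio <= 1)? yes

0.8811


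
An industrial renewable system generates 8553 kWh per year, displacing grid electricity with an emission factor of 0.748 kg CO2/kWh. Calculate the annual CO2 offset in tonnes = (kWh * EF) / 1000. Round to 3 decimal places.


CO2 offset in kg = generation * emission_factor
CO2 offset = 8553 * 0.748 = 6397.64 kg
Convert to tonnes:
  CO2 offset = 6397.64 / 1000 = 6.398 tonnes

6.398


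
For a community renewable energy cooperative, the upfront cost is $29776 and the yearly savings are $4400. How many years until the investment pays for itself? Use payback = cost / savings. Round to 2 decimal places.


Simple payback period = initial cost / annual savings
Payback = 29776 / 4400
Payback = 6.77 years

6.77


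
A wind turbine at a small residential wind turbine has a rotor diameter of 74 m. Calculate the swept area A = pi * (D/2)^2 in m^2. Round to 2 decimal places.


Compute the rotor radius:
  r = D / 2 = 74 / 2 = 37.0 m
Calculate swept area:
  A = pi * r^2 = pi * 37.0^2
  A = 4300.84 m^2

4300.84


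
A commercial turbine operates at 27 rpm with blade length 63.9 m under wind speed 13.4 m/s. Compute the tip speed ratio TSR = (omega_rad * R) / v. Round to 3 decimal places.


Convert rotational speed to rad/s:
  omega = 27 * 2 * pi / 60 = 2.8274 rad/s
Compute tip speed:
  v_tip = omega * R = 2.8274 * 63.9 = 180.673 m/s
Tip speed ratio:
  TSR = v_tip / v_wind = 180.673 / 13.4 = 13.483

13.483


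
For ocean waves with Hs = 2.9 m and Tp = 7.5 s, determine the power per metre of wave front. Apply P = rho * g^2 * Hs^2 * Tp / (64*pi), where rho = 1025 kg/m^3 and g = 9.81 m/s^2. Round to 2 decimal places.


Apply wave power formula:
  g^2 = 9.81^2 = 96.2361
  Hs^2 = 2.9^2 = 8.41
  Numerator = rho * g^2 * Hs^2 * Tp = 1025 * 96.2361 * 8.41 * 7.5 = 6221844.31
  Denominator = 64 * pi = 201.0619
  P = 6221844.31 / 201.0619 = 30944.91 W/m

30944.91


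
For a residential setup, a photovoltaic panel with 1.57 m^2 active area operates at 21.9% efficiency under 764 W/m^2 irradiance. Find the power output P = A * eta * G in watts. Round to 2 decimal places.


Use the solar power formula P = A * eta * G.
Given: A = 1.57 m^2, eta = 0.219, G = 764 W/m^2
P = 1.57 * 0.219 * 764
P = 262.69 W

262.69


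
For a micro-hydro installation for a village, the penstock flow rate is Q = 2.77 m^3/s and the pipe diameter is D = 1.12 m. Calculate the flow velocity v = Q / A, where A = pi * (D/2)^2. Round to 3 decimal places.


Compute pipe cross-sectional area:
  A = pi * (D/2)^2 = pi * (1.12/2)^2 = 0.9852 m^2
Calculate velocity:
  v = Q / A = 2.77 / 0.9852
  v = 2.812 m/s

2.812


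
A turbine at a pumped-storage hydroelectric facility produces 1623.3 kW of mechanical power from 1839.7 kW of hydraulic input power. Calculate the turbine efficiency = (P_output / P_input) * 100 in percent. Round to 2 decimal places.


Turbine efficiency = (output power / input power) * 100
eta = (1623.3 / 1839.7) * 100
eta = 88.24%

88.24


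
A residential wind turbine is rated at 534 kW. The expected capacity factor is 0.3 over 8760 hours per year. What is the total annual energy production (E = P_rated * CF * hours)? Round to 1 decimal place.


Annual energy = rated_kW * capacity_factor * hours_per_year
Given: P_rated = 534 kW, CF = 0.3, hours = 8760
E = 534 * 0.3 * 8760
E = 1403352.0 kWh

1403352.0


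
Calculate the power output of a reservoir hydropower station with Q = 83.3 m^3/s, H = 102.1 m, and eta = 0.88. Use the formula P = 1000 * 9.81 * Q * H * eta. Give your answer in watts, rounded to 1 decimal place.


Apply the hydropower formula P = rho * g * Q * H * eta
rho * g = 1000 * 9.81 = 9810.0
P = 9810.0 * 83.3 * 102.1 * 0.88
P = 73421359.7 W

73421359.7


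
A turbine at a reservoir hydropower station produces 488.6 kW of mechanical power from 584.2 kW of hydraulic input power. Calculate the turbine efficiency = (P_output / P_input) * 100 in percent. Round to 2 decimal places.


Turbine efficiency = (output power / input power) * 100
eta = (488.6 / 584.2) * 100
eta = 83.64%

83.64


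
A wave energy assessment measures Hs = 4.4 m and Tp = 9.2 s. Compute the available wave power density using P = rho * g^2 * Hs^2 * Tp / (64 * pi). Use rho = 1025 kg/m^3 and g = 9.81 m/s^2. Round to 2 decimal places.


Apply wave power formula:
  g^2 = 9.81^2 = 96.2361
  Hs^2 = 4.4^2 = 19.36
  Numerator = rho * g^2 * Hs^2 * Tp = 1025 * 96.2361 * 19.36 * 9.2 = 17569324.35
  Denominator = 64 * pi = 201.0619
  P = 17569324.35 / 201.0619 = 87382.65 W/m

87382.65


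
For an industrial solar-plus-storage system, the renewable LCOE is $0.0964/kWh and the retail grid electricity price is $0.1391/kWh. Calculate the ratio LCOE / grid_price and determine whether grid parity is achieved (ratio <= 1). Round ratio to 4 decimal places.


Compare LCOE to grid price:
  LCOE = $0.0964/kWh, Grid price = $0.1391/kWh
  Ratio = LCOE / grid_price = 0.0964 / 0.1391 = 0.6930
  Grid parity achieved (ratio <= 1)? yes

0.6930


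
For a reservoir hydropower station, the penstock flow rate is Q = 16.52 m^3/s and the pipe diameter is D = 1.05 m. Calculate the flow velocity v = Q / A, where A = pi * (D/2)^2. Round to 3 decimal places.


Compute pipe cross-sectional area:
  A = pi * (D/2)^2 = pi * (1.05/2)^2 = 0.8659 m^2
Calculate velocity:
  v = Q / A = 16.52 / 0.8659
  v = 19.078 m/s

19.078


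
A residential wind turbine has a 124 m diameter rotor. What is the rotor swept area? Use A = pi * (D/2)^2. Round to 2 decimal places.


Compute the rotor radius:
  r = D / 2 = 124 / 2 = 62.0 m
Calculate swept area:
  A = pi * r^2 = pi * 62.0^2
  A = 12076.28 m^2

12076.28


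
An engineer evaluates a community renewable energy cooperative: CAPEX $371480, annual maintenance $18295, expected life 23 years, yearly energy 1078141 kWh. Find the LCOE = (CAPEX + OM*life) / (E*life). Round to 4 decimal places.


Total cost = CAPEX + OM * lifetime = 371480 + 18295 * 23 = 371480 + 420785 = 792265
Total generation = annual * lifetime = 1078141 * 23 = 24797243 kWh
LCOE = 792265 / 24797243
LCOE = 0.0319 $/kWh

0.0319


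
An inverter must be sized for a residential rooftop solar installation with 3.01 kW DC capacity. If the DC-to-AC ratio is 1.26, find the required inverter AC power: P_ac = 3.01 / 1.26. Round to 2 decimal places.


The inverter AC capacity is determined by the DC/AC ratio.
Given: P_dc = 3.01 kW, DC/AC ratio = 1.26
P_ac = P_dc / ratio = 3.01 / 1.26
P_ac = 2.39 kW

2.39


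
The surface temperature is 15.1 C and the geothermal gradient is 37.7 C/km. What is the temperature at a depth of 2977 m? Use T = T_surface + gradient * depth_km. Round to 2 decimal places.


Convert depth to km: 2977 / 1000 = 2.977 km
Temperature increase = gradient * depth_km = 37.7 * 2.977 = 112.23 C
Temperature at depth = T_surface + delta_T = 15.1 + 112.23
T = 127.33 C

127.33


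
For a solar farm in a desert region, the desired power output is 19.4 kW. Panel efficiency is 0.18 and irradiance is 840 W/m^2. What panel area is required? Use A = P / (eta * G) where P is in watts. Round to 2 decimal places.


Convert target power to watts: P = 19.4 * 1000 = 19400.0 W
Compute denominator: eta * G = 0.18 * 840 = 151.2
Required area A = P / (eta * G) = 19400.0 / 151.2
A = 128.31 m^2

128.31


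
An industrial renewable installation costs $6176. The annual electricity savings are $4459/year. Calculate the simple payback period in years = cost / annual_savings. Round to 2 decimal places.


Simple payback period = initial cost / annual savings
Payback = 6176 / 4459
Payback = 1.39 years

1.39


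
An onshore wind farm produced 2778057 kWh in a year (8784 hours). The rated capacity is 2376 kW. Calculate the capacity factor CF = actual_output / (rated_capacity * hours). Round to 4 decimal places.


Capacity factor = actual output / maximum possible output
Maximum possible = rated * hours = 2376 * 8784 = 20870784 kWh
CF = 2778057 / 20870784
CF = 0.1331

0.1331


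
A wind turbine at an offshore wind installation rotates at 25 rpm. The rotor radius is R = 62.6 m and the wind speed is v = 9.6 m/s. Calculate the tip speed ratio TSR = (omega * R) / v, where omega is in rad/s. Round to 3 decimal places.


Convert rotational speed to rad/s:
  omega = 25 * 2 * pi / 60 = 2.618 rad/s
Compute tip speed:
  v_tip = omega * R = 2.618 * 62.6 = 163.886 m/s
Tip speed ratio:
  TSR = v_tip / v_wind = 163.886 / 9.6 = 17.072

17.072


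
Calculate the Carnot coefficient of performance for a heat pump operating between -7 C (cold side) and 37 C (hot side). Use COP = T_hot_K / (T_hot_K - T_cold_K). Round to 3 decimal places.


Convert to Kelvin:
  T_hot = 37 + 273.15 = 310.15 K
  T_cold = -7 + 273.15 = 266.15 K
Apply Carnot COP formula:
  COP = T_hot_K / (T_hot_K - T_cold_K) = 310.15 / 44.0
  COP = 7.049

7.049


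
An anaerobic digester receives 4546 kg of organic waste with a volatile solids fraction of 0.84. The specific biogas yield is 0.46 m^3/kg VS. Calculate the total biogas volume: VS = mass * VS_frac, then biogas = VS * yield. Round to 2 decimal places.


Compute volatile solids:
  VS = mass * VS_fraction = 4546 * 0.84 = 3818.64 kg
Calculate biogas volume:
  Biogas = VS * specific_yield = 3818.64 * 0.46
  Biogas = 1756.57 m^3

1756.57
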